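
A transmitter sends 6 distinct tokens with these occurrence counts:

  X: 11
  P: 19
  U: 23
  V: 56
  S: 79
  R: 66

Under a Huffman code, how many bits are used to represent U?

3

Repeatedly merge the two smallest:
combine X(11), P(19) → 30
combine U(23), 30 → 53
combine 53, V(56) → 109
combine R(66), S(79) → 145
combine 109, 145 → 254
The subtree containing U is merged 3 times, so code length = 3.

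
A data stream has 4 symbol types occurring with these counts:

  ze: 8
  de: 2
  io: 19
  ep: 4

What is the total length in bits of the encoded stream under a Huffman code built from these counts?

Merge the two smallest weights repeatedly:
combine de(2), ep(4) → 6
combine 6, ze(8) → 14
combine 14, io(19) → 33
Each symbol's bit-cost is frequency × depth; summing gives 53 bits (equivalently 6 + 14 + 33).

53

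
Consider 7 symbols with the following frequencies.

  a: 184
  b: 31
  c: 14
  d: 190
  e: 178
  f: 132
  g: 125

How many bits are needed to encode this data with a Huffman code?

Greedily combine the two least-frequent nodes:
merge c(14) and b(31): 45
merge 45 and g(125): 170
merge f(132) and 170: 302
merge e(178) and a(184): 362
merge d(190) and 302: 492
merge 362 and 492: 854
Total encoded bits = sum of merged weights = 45 + 170 + 302 + 362 + 492 + 854 = 2225.

2225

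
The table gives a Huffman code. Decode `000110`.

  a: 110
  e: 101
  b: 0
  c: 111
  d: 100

Read left to right; each codeword is recognised as soon as it completes (prefix code):
  0→b | 0→b | 0→b | 110→a
Decoded message: bbba

bbba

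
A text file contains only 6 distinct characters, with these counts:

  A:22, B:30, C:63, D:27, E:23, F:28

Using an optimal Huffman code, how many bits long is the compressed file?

Build the Huffman tree bottom-up:
combine A(22), E(23) → 45
combine D(27), F(28) → 55
combine B(30), 45 → 75
combine 55, C(63) → 118
combine 75, 118 → 193
Total encoded bits = sum of merged weights = 45 + 55 + 75 + 118 + 193 = 486.

486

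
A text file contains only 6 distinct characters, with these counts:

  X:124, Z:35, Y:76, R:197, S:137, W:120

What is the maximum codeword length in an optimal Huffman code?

Merge the two lowest-weight nodes at each step:
merge Z(35) and Y(76): 111
merge 111 and W(120): 231
merge X(124) and S(137): 261
merge R(197) and 231: 428
merge 261 and 428: 689
The rarest symbols sit at the bottom; the longest codeword is 4 bits.

4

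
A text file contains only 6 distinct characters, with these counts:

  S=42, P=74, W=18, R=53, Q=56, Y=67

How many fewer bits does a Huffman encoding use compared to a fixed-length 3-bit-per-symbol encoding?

141

Fixed-length: 3 bits × 310 symbols = 930 bits.
Huffman merges:
W(18) + S(42) → 60
R(53) + Q(56) → 109
60 + Y(67) → 127
P(74) + 109 → 183
127 + 183 → 310
Huffman total = 60 + 109 + 127 + 183 + 310 = 789 bits.
Saving = 930 − 789 = 141 bits.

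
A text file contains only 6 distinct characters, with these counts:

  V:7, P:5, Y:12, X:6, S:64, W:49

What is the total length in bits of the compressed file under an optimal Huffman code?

Merge the two smallest weights repeatedly:
P(5) + X(6) → 11
V(7) + 11 → 18
Y(12) + 18 → 30
30 + W(49) → 79
S(64) + 79 → 143
Total encoded bits = sum of merged weights = 11 + 18 + 30 + 79 + 143 = 281.

281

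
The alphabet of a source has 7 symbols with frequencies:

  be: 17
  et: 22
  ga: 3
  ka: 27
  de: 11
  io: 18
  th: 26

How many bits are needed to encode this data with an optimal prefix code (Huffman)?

Build the Huffman tree bottom-up:
combine ga(3), de(11) → 14
combine 14, be(17) → 31
combine io(18), et(22) → 40
combine th(26), ka(27) → 53
combine 31, 40 → 71
combine 53, 71 → 124
The encoded length is the sum of every internal node's weight: 14 + 31 + 40 + 53 + 71 + 124 = 333 bits.

333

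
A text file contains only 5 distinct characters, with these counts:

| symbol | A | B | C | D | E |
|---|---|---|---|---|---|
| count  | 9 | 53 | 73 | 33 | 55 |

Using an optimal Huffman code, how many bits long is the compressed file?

Greedily combine the two least-frequent nodes:
merge A(9) and D(33): 42
merge 42 and B(53): 95
merge E(55) and C(73): 128
merge 95 and 128: 223
Total encoded bits = sum of merged weights = 42 + 95 + 128 + 223 = 488.

488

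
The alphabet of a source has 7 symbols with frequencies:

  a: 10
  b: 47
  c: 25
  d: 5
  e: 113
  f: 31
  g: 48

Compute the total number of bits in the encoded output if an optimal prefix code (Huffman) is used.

Merge the two smallest weights repeatedly:
merge d(5) and a(10): 15
merge 15 and c(25): 40
merge f(31) and 40: 71
merge b(47) and g(48): 95
merge 71 and 95: 166
merge e(113) and 166: 279
Each symbol's bit-cost is frequency × depth; summing gives 666 bits (equivalently 15 + 40 + 71 + 95 + 166 + 279).

666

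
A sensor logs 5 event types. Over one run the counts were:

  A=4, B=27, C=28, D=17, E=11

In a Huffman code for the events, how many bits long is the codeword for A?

3

Build the tree from the bottom:
merge A(4) and E(11): 15
merge 15 and D(17): 32
merge B(27) and C(28): 55
merge 32 and 55: 87
A sits 3 levels below the root, so its codeword is 3 bits.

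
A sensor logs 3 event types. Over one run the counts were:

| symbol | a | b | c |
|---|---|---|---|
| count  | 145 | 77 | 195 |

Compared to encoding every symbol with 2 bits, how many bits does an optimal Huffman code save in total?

Fixed-length: 2 bits × 417 symbols = 834 bits.
Huffman merges:
combine b(77), a(145) → 222
combine c(195), 222 → 417
Huffman total = 222 + 417 = 639 bits.
Saving = 834 − 639 = 195 bits.

195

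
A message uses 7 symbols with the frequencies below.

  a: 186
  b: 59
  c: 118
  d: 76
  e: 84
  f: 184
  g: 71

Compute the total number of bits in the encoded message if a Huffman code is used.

2094

Greedily combine the two least-frequent nodes:
combine b(59), g(71) → 130
combine d(76), e(84) → 160
combine c(118), 130 → 248
combine 160, f(184) → 344
combine a(186), 248 → 434
combine 344, 434 → 778
Total encoded bits = sum of merged weights = 130 + 160 + 248 + 344 + 434 + 778 = 2094.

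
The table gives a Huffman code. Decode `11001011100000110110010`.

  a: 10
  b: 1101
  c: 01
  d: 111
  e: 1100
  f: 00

eadffcaea

Read left to right; each codeword is recognised as soon as it completes (prefix code):
  1100→e | 10→a | 111→d | 00→f | 00→f | 01→c | 10→a | 1100→e | 10→a
Decoded message: eadffcaea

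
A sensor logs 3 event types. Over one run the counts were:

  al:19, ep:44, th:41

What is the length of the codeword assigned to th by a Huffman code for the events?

Huffman merges, smallest pair first:
merge al(19) and th(41): 60
merge ep(44) and 60: 104
th sits 2 levels below the root, so its codeword is 2 bits.

2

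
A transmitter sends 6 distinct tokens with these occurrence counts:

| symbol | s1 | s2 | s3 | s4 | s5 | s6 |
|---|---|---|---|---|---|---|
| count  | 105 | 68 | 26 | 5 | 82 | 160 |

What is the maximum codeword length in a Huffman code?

4

Merge the two lowest-weight nodes at each step:
combine s4(5), s3(26) → 31
combine 31, s2(68) → 99
combine s5(82), 99 → 181
combine s1(105), s6(160) → 265
combine 181, 265 → 446
The rarest symbols sit at the bottom; the longest codeword is 4 bits.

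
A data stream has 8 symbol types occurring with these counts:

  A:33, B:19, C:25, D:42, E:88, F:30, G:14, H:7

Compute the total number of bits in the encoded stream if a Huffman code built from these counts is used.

Greedily combine the two least-frequent nodes:
H(7) + G(14) → 21
B(19) + 21 → 40
C(25) + F(30) → 55
A(33) + 40 → 73
D(42) + 55 → 97
73 + E(88) → 161
97 + 161 → 258
The encoded length is the sum of every internal node's weight: 21 + 40 + 55 + 73 + 97 + 161 + 258 = 705 bits.

705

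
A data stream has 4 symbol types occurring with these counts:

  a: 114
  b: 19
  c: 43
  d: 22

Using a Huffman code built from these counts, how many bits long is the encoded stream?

323

Merge the two smallest weights repeatedly:
merge b(19) and d(22): 41
merge 41 and c(43): 84
merge 84 and a(114): 198
Total encoded bits = sum of merged weights = 41 + 84 + 198 = 323.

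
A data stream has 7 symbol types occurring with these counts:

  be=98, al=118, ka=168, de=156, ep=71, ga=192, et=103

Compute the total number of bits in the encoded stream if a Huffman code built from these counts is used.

Greedily combine the two least-frequent nodes:
merge ep(71) and be(98): 169
merge et(103) and al(118): 221
merge de(156) and ka(168): 324
merge 169 and ga(192): 361
merge 221 and 324: 545
merge 361 and 545: 906
Total encoded bits = sum of merged weights = 169 + 221 + 324 + 361 + 545 + 906 = 2526.

2526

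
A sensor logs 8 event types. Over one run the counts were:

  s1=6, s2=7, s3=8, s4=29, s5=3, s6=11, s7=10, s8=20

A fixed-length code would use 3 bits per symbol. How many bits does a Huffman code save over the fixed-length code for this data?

25

Fixed-length: 3 bits × 94 symbols = 282 bits.
Huffman merges:
s5(3) + s1(6) → 9
s2(7) + s3(8) → 15
9 + s7(10) → 19
s6(11) + 15 → 26
19 + s8(20) → 39
26 + s4(29) → 55
39 + 55 → 94
Huffman total = 9 + 15 + 19 + 26 + 39 + 55 + 94 = 257 bits.
Saving = 282 − 257 = 25 bits.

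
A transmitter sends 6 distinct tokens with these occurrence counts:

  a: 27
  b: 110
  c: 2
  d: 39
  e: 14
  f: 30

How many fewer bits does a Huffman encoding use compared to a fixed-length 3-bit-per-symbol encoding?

Fixed-length: 3 bits × 222 symbols = 666 bits.
Huffman merges:
merge c(2) and e(14): 16
merge 16 and a(27): 43
merge f(30) and d(39): 69
merge 43 and 69: 112
merge b(110) and 112: 222
Huffman total = 16 + 43 + 69 + 112 + 222 = 462 bits.
Saving = 666 − 462 = 204 bits.

204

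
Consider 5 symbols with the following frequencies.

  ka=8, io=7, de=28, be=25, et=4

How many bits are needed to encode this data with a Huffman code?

146

Merge the two smallest weights repeatedly:
merge et(4) and io(7): 11
merge ka(8) and 11: 19
merge 19 and be(25): 44
merge de(28) and 44: 72
Each symbol's bit-cost is frequency × depth; summing gives 146 bits (equivalently 11 + 19 + 44 + 72).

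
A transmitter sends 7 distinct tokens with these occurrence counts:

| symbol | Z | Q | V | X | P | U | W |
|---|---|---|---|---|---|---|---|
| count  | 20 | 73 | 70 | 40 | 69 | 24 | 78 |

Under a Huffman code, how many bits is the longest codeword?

4

Merge the two lowest-weight nodes at each step:
combine Z(20), U(24) → 44
combine X(40), 44 → 84
combine P(69), V(70) → 139
combine Q(73), W(78) → 151
combine 84, 139 → 223
combine 151, 223 → 374
Maximum depth reached is 4.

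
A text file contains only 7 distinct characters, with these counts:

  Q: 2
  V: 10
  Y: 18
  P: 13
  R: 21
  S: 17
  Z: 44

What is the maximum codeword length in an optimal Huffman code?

Merge the two lowest-weight nodes at each step:
Q(2) + V(10) → 12
12 + P(13) → 25
S(17) + Y(18) → 35
R(21) + 25 → 46
35 + Z(44) → 79
46 + 79 → 125
The first pair merged (Q, V) ends up deepest, at depth 4.

4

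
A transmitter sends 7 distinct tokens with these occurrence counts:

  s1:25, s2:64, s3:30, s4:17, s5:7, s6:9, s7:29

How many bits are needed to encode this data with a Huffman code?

Merge the two smallest weights repeatedly:
merge s5(7) and s6(9): 16
merge 16 and s4(17): 33
merge s1(25) and s7(29): 54
merge s3(30) and 33: 63
merge 54 and 63: 117
merge s2(64) and 117: 181
Total encoded bits = sum of merged weights = 16 + 33 + 54 + 63 + 117 + 181 = 464.

464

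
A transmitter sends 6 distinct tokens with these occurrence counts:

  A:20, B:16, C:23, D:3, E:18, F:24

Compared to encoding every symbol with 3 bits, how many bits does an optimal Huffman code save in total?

Fixed-length: 3 bits × 104 symbols = 312 bits.
Huffman merges:
combine D(3), B(16) → 19
combine E(18), 19 → 37
combine A(20), C(23) → 43
combine F(24), 37 → 61
combine 43, 61 → 104
Huffman total = 19 + 37 + 43 + 61 + 104 = 264 bits.
Saving = 312 − 264 = 48 bits.

48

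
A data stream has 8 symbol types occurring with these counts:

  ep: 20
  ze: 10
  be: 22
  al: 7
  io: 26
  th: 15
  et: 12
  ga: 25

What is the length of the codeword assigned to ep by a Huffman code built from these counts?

Repeatedly merge the two smallest:
al(7) + ze(10) → 17
et(12) + th(15) → 27
17 + ep(20) → 37
be(22) + ga(25) → 47
io(26) + 27 → 53
37 + 47 → 84
53 + 84 → 137
The subtree containing ep is merged 3 times, so code length = 3.

3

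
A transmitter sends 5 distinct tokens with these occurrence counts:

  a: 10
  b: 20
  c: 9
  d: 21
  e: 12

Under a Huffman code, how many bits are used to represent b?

2

Build the tree from the bottom:
c(9) + a(10) → 19
e(12) + 19 → 31
b(20) + d(21) → 41
31 + 41 → 72
b sits 2 levels below the root, so its codeword is 2 bits.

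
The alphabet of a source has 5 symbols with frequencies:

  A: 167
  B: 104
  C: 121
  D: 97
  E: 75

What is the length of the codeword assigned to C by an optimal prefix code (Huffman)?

Build the tree from the bottom:
merge E(75) and D(97): 172
merge B(104) and C(121): 225
merge A(167) and 172: 339
merge 225 and 339: 564
The subtree containing C is merged 2 times, so code length = 2.

2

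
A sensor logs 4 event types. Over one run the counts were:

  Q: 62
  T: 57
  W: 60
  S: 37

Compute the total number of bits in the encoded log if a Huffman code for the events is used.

432

Build the Huffman tree bottom-up:
S(37) + T(57) → 94
W(60) + Q(62) → 122
94 + 122 → 216
Total encoded bits = sum of merged weights = 94 + 122 + 216 = 432.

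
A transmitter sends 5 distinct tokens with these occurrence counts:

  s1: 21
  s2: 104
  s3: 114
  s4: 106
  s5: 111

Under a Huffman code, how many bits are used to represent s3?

Build the tree from the bottom:
merge s1(21) and s2(104): 125
merge s4(106) and s5(111): 217
merge s3(114) and 125: 239
merge 217 and 239: 456
s3's leaf is at depth 2, giving a 2-bit codeword.

2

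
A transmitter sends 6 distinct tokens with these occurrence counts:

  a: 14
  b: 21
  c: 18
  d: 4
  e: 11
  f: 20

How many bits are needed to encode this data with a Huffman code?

Merge the two smallest weights repeatedly:
combine d(4), e(11) → 15
combine a(14), 15 → 29
combine c(18), f(20) → 38
combine b(21), 29 → 50
combine 38, 50 → 88
Total encoded bits = sum of merged weights = 15 + 29 + 38 + 50 + 88 = 220.

220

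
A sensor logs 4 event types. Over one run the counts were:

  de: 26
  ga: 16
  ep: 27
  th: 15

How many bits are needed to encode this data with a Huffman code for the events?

Greedily combine the two least-frequent nodes:
combine th(15), ga(16) → 31
combine de(26), ep(27) → 53
combine 31, 53 → 84
Total encoded bits = sum of merged weights = 31 + 53 + 84 = 168.

168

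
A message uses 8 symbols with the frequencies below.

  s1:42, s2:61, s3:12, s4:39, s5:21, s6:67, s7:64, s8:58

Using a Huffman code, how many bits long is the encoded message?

Build the Huffman tree bottom-up:
merge s3(12) and s5(21): 33
merge 33 and s4(39): 72
merge s1(42) and s8(58): 100
merge s2(61) and s7(64): 125
merge s6(67) and 72: 139
merge 100 and 125: 225
merge 139 and 225: 364
Total encoded bits = sum of merged weights = 33 + 72 + 100 + 125 + 139 + 225 + 364 = 1058.

1058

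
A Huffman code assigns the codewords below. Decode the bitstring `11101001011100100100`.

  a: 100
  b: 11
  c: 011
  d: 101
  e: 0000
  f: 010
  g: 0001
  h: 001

bdhcaaa

Read left to right; each codeword is recognised as soon as it completes (prefix code):
  11→b | 101→d | 001→h | 011→c | 100→a | 100→a | 100→a
Decoded message: bdhcaaa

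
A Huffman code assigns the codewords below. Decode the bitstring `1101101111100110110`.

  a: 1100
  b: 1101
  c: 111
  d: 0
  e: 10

becabe

Read left to right; each codeword is recognised as soon as it completes (prefix code):
  1101→b | 10→e | 111→c | 1100→a | 1101→b | 10→e
Decoded message: becabe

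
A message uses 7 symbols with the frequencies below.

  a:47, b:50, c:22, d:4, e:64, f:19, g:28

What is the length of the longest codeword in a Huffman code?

5

Merge the two lowest-weight nodes at each step:
combine d(4), f(19) → 23
combine c(22), 23 → 45
combine g(28), 45 → 73
combine a(47), b(50) → 97
combine e(64), 73 → 137
combine 97, 137 → 234
The rarest symbols sit at the bottom; the longest codeword is 5 bits.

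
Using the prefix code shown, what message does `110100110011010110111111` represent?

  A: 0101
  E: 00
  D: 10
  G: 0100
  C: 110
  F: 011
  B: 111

CDFECDCBB

Read left to right; each codeword is recognised as soon as it completes (prefix code):
  110→C | 10→D | 011→F | 00→E | 110→C | 10→D | 110→C | 111→B | 111→B
Decoded message: CDFECDCBB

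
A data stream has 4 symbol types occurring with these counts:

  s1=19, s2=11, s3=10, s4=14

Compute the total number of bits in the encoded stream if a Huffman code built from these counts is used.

Greedily combine the two least-frequent nodes:
combine s3(10), s2(11) → 21
combine s4(14), s1(19) → 33
combine 21, 33 → 54
The encoded length is the sum of every internal node's weight: 21 + 33 + 54 = 108 bits.

108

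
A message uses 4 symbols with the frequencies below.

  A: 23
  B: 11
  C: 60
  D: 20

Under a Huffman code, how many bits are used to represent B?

Huffman merges, smallest pair first:
B(11) + D(20) → 31
A(23) + 31 → 54
54 + C(60) → 114
The subtree containing B is merged 3 times, so code length = 3.

3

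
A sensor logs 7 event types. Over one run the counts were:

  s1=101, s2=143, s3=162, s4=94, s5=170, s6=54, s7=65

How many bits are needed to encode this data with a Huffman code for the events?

Merge the two smallest weights repeatedly:
combine s6(54), s7(65) → 119
combine s4(94), s1(101) → 195
combine 119, s2(143) → 262
combine s3(162), s5(170) → 332
combine 195, 262 → 457
combine 332, 457 → 789
Total encoded bits = sum of merged weights = 119 + 195 + 262 + 332 + 457 + 789 = 2154.

2154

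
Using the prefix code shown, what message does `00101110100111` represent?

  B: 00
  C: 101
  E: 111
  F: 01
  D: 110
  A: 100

Read left to right; each codeword is recognised as soon as it completes (prefix code):
  00→B | 101→C | 110→D | 100→A | 111→E
Decoded message: BCDAE

BCDAE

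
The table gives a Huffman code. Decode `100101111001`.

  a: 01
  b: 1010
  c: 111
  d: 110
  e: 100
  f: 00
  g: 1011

Read left to right; each codeword is recognised as soon as it completes (prefix code):
  100→e | 1011→g | 110→d | 01→a
Decoded message: egda

egda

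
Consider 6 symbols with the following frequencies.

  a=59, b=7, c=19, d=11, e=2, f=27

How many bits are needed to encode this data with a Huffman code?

Greedily combine the two least-frequent nodes:
merge e(2) and b(7): 9
merge 9 and d(11): 20
merge c(19) and 20: 39
merge f(27) and 39: 66
merge a(59) and 66: 125
Each symbol's bit-cost is frequency × depth; summing gives 259 bits (equivalently 9 + 20 + 39 + 66 + 125).

259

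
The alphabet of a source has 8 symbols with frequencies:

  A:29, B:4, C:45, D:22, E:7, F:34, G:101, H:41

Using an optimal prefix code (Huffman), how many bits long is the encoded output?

Greedily combine the two least-frequent nodes:
B(4) + E(7) → 11
11 + D(22) → 33
A(29) + 33 → 62
F(34) + H(41) → 75
C(45) + 62 → 107
75 + G(101) → 176
107 + 176 → 283
Each symbol's bit-cost is frequency × depth; summing gives 747 bits (equivalently 11 + 33 + 62 + 75 + 107 + 176 + 283).

747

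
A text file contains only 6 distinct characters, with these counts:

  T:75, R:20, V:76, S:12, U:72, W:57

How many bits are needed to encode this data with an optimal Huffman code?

745

Greedily combine the two least-frequent nodes:
S(12) + R(20) → 32
32 + W(57) → 89
U(72) + T(75) → 147
V(76) + 89 → 165
147 + 165 → 312
Each symbol's bit-cost is frequency × depth; summing gives 745 bits (equivalently 32 + 89 + 147 + 165 + 312).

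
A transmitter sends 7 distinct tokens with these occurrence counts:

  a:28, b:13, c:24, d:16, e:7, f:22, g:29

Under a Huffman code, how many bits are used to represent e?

4

Repeatedly merge the two smallest:
merge e(7) and b(13): 20
merge d(16) and 20: 36
merge f(22) and c(24): 46
merge a(28) and g(29): 57
merge 36 and 46: 82
merge 57 and 82: 139
e sits 4 levels below the root, so its codeword is 4 bits.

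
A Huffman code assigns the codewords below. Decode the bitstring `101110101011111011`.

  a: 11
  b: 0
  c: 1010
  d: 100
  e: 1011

Read left to right; each codeword is recognised as soon as it completes (prefix code):
  1011→e | 1010→c | 1011→e | 11→a | 1011→e
Decoded message: eceae

eceae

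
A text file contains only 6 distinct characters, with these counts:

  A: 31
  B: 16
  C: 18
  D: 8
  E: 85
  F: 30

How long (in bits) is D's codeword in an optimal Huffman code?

4

Build the tree from the bottom:
merge D(8) and B(16): 24
merge C(18) and 24: 42
merge F(30) and A(31): 61
merge 42 and 61: 103
merge E(85) and 103: 188
D's leaf is at depth 4, giving a 4-bit codeword.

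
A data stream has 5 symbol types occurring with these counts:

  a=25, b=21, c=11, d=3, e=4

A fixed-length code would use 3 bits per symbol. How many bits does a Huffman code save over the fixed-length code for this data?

64

Fixed-length: 3 bits × 64 symbols = 192 bits.
Huffman merges:
d(3) + e(4) → 7
7 + c(11) → 18
18 + b(21) → 39
a(25) + 39 → 64
Huffman total = 7 + 18 + 39 + 64 = 128 bits.
Saving = 192 − 128 = 64 bits.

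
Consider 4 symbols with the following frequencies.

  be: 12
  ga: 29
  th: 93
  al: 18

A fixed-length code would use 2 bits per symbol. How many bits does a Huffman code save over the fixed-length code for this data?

Fixed-length: 2 bits × 152 symbols = 304 bits.
Huffman merges:
combine be(12), al(18) → 30
combine ga(29), 30 → 59
combine 59, th(93) → 152
Huffman total = 30 + 59 + 152 = 241 bits.
Saving = 304 − 241 = 63 bits.

63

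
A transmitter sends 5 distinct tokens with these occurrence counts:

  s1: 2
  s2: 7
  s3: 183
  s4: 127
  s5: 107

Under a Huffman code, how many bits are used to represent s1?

4

Build the tree from the bottom:
combine s1(2), s2(7) → 9
combine 9, s5(107) → 116
combine 116, s4(127) → 243
combine s3(183), 243 → 426
s1 sits 4 levels below the root, so its codeword is 4 bits.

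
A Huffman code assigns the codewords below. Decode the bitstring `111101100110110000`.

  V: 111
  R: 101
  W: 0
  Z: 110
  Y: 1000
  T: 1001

Read left to right; each codeword is recognised as soon as it completes (prefix code):
  111→V | 101→R | 1001→T | 101→R | 1000→Y | 0→W
Decoded message: VRTRYW

VRTRYW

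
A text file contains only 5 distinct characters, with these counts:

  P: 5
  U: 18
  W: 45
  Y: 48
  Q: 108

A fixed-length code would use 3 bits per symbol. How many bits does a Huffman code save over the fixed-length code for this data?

241

Fixed-length: 3 bits × 224 symbols = 672 bits.
Huffman merges:
P(5) + U(18) → 23
23 + W(45) → 68
Y(48) + 68 → 116
Q(108) + 116 → 224
Huffman total = 23 + 68 + 116 + 224 = 431 bits.
Saving = 672 − 431 = 241 bits.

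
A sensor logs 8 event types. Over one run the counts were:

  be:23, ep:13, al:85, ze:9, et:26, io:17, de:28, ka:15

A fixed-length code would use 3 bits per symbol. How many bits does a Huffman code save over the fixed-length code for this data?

Fixed-length: 3 bits × 216 symbols = 648 bits.
Huffman merges:
combine ze(9), ep(13) → 22
combine ka(15), io(17) → 32
combine 22, be(23) → 45
combine et(26), de(28) → 54
combine 32, 45 → 77
combine 54, 77 → 131
combine al(85), 131 → 216
Huffman total = 22 + 32 + 45 + 54 + 77 + 131 + 216 = 577 bits.
Saving = 648 − 577 = 71 bits.

71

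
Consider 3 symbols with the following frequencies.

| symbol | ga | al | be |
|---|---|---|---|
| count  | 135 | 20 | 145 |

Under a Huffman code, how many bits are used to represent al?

2

Repeatedly merge the two smallest:
al(20) + ga(135) → 155
be(145) + 155 → 300
al sits 2 levels below the root, so its codeword is 2 bits.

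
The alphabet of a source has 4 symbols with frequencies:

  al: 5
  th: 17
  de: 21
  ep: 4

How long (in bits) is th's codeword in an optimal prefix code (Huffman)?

Build the tree from the bottom:
ep(4) + al(5) → 9
9 + th(17) → 26
de(21) + 26 → 47
The subtree containing th is merged 2 times, so code length = 2.

2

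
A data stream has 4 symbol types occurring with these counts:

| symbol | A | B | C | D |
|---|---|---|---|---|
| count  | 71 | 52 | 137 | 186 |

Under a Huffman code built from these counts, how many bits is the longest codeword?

3

Merge the two lowest-weight nodes at each step:
merge B(52) and A(71): 123
merge 123 and C(137): 260
merge D(186) and 260: 446
The first pair merged (B, A) ends up deepest, at depth 3.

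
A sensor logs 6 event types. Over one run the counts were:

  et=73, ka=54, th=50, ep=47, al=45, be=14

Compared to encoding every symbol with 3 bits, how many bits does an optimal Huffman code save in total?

Fixed-length: 3 bits × 283 symbols = 849 bits.
Huffman merges:
merge be(14) and al(45): 59
merge ep(47) and th(50): 97
merge ka(54) and 59: 113
merge et(73) and 97: 170
merge 113 and 170: 283
Huffman total = 59 + 97 + 113 + 170 + 283 = 722 bits.
Saving = 849 − 722 = 127 bits.

127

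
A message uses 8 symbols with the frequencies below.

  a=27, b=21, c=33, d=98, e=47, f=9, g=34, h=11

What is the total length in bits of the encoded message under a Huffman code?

756

Build the Huffman tree bottom-up:
merge f(9) and h(11): 20
merge 20 and b(21): 41
merge a(27) and c(33): 60
merge g(34) and 41: 75
merge e(47) and 60: 107
merge 75 and d(98): 173
merge 107 and 173: 280
The encoded length is the sum of every internal node's weight: 20 + 41 + 60 + 75 + 107 + 173 + 280 = 756 bits.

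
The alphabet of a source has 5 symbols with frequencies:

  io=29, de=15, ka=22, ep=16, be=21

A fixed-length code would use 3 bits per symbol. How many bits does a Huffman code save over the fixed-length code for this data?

72

Fixed-length: 3 bits × 103 symbols = 309 bits.
Huffman merges:
combine de(15), ep(16) → 31
combine be(21), ka(22) → 43
combine io(29), 31 → 60
combine 43, 60 → 103
Huffman total = 31 + 43 + 60 + 103 = 237 bits.
Saving = 309 − 237 = 72 bits.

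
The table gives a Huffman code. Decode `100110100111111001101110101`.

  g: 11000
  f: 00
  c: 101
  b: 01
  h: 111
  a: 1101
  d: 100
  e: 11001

Read left to right; each codeword is recognised as soon as it completes (prefix code):
  100→d | 1101→a | 00→f | 111→h | 111→h | 00→f | 1101→a | 1101→a | 01→b
Decoded message: dafhhfaab

dafhhfaab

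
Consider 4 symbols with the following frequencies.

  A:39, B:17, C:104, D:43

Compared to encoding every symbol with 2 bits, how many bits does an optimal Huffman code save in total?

Fixed-length: 2 bits × 203 symbols = 406 bits.
Huffman merges:
combine B(17), A(39) → 56
combine D(43), 56 → 99
combine 99, C(104) → 203
Huffman total = 56 + 99 + 203 = 358 bits.
Saving = 406 − 358 = 48 bits.

48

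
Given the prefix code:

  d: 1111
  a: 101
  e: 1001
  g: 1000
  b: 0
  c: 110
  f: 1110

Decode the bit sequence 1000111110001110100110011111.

Read left to right; each codeword is recognised as soon as it completes (prefix code):
  1000→g | 1111→d | 1000→g | 1110→f | 1001→e | 1001→e | 1111→d
Decoded message: gdgfeed

gdgfeed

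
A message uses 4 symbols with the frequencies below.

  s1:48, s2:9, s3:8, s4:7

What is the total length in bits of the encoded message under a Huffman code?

111

Merge the two smallest weights repeatedly:
merge s4(7) and s3(8): 15
merge s2(9) and 15: 24
merge 24 and s1(48): 72
The encoded length is the sum of every internal node's weight: 15 + 24 + 72 = 111 bits.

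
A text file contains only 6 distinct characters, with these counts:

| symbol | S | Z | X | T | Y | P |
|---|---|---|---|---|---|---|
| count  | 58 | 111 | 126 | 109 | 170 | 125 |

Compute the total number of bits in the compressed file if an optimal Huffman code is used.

1801

Greedily combine the two least-frequent nodes:
S(58) + T(109) → 167
Z(111) + P(125) → 236
X(126) + 167 → 293
Y(170) + 236 → 406
293 + 406 → 699
Total encoded bits = sum of merged weights = 167 + 236 + 293 + 406 + 699 = 1801.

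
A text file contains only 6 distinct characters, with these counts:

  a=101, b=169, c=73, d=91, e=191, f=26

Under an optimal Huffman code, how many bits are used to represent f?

Huffman merges, smallest pair first:
combine f(26), c(73) → 99
combine d(91), 99 → 190
combine a(101), b(169) → 270
combine 190, e(191) → 381
combine 270, 381 → 651
f sits 4 levels below the root, so its codeword is 4 bits.

4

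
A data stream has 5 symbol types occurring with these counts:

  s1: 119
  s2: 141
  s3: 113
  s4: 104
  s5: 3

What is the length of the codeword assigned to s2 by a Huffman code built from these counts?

2

Repeatedly merge the two smallest:
merge s5(3) and s4(104): 107
merge 107 and s3(113): 220
merge s1(119) and s2(141): 260
merge 220 and 260: 480
s2's leaf is at depth 2, giving a 2-bit codeword.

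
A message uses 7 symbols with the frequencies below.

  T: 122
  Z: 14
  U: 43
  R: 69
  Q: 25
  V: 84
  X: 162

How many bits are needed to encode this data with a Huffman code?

1310

Build the Huffman tree bottom-up:
merge Z(14) and Q(25): 39
merge 39 and U(43): 82
merge R(69) and 82: 151
merge V(84) and T(122): 206
merge 151 and X(162): 313
merge 206 and 313: 519
The encoded length is the sum of every internal node's weight: 39 + 82 + 151 + 206 + 313 + 519 = 1310 bits.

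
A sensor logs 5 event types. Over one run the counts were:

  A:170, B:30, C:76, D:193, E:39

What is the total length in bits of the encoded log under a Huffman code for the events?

Merge the two smallest weights repeatedly:
combine B(30), E(39) → 69
combine 69, C(76) → 145
combine 145, A(170) → 315
combine D(193), 315 → 508
Total encoded bits = sum of merged weights = 69 + 145 + 315 + 508 = 1037.

1037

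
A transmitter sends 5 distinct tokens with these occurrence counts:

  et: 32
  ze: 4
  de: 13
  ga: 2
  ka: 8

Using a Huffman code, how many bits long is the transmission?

106

Merge the two smallest weights repeatedly:
merge ga(2) and ze(4): 6
merge 6 and ka(8): 14
merge de(13) and 14: 27
merge 27 and et(32): 59
Total encoded bits = sum of merged weights = 6 + 14 + 27 + 59 = 106.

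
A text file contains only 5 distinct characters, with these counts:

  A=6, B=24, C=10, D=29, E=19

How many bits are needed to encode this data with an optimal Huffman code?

192

Merge the two smallest weights repeatedly:
combine A(6), C(10) → 16
combine 16, E(19) → 35
combine B(24), D(29) → 53
combine 35, 53 → 88
Total encoded bits = sum of merged weights = 16 + 35 + 53 + 88 = 192.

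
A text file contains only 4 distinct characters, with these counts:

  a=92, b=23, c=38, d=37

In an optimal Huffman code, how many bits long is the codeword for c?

Huffman merges, smallest pair first:
b(23) + d(37) → 60
c(38) + 60 → 98
a(92) + 98 → 190
c's leaf is at depth 2, giving a 2-bit codeword.

2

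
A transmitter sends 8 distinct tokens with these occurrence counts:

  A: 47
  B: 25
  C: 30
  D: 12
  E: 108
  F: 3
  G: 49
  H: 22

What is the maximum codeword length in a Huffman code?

5

Merge the two lowest-weight nodes at each step:
combine F(3), D(12) → 15
combine 15, H(22) → 37
combine B(25), C(30) → 55
combine 37, A(47) → 84
combine G(49), 55 → 104
combine 84, 104 → 188
combine E(108), 188 → 296
Maximum depth reached is 5.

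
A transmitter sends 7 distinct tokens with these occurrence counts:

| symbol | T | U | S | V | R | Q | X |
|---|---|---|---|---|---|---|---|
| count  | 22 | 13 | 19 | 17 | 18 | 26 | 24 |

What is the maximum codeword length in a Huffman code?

Merge the two lowest-weight nodes at each step:
merge U(13) and V(17): 30
merge R(18) and S(19): 37
merge T(22) and X(24): 46
merge Q(26) and 30: 56
merge 37 and 46: 83
merge 56 and 83: 139
Maximum depth reached is 3.

3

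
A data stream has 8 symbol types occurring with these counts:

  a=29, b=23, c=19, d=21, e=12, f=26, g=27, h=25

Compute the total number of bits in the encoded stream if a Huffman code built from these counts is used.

Greedily combine the two least-frequent nodes:
combine e(12), c(19) → 31
combine d(21), b(23) → 44
combine h(25), f(26) → 51
combine g(27), a(29) → 56
combine 31, 44 → 75
combine 51, 56 → 107
combine 75, 107 → 182
The encoded length is the sum of every internal node's weight: 31 + 44 + 51 + 56 + 75 + 107 + 182 = 546 bits.

546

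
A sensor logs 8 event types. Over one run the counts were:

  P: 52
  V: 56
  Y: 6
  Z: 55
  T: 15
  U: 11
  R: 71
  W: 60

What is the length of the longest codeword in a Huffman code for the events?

5

Merge the two lowest-weight nodes at each step:
combine Y(6), U(11) → 17
combine T(15), 17 → 32
combine 32, P(52) → 84
combine Z(55), V(56) → 111
combine W(60), R(71) → 131
combine 84, 111 → 195
combine 131, 195 → 326
Maximum depth reached is 5.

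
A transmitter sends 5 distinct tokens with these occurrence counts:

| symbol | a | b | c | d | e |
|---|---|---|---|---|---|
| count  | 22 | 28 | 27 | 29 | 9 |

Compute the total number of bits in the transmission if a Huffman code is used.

261

Build the Huffman tree bottom-up:
combine e(9), a(22) → 31
combine c(27), b(28) → 55
combine d(29), 31 → 60
combine 55, 60 → 115
Total encoded bits = sum of merged weights = 31 + 55 + 60 + 115 = 261.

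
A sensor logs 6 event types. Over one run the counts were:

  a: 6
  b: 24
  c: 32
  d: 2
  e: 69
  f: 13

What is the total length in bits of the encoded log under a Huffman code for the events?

Merge the two smallest weights repeatedly:
combine d(2), a(6) → 8
combine 8, f(13) → 21
combine 21, b(24) → 45
combine c(32), 45 → 77
combine e(69), 77 → 146
The encoded length is the sum of every internal node's weight: 8 + 21 + 45 + 77 + 146 = 297 bits.

297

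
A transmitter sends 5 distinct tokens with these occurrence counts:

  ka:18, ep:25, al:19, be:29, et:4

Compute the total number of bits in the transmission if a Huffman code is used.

Build the Huffman tree bottom-up:
combine et(4), ka(18) → 22
combine al(19), 22 → 41
combine ep(25), be(29) → 54
combine 41, 54 → 95
The encoded length is the sum of every internal node's weight: 22 + 41 + 54 + 95 = 212 bits.

212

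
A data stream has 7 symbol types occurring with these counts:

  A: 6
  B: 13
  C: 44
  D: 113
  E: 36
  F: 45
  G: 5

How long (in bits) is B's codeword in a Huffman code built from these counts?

Build the tree from the bottom:
merge G(5) and A(6): 11
merge 11 and B(13): 24
merge 24 and E(36): 60
merge C(44) and F(45): 89
merge 60 and 89: 149
merge D(113) and 149: 262
B sits 4 levels below the root, so its codeword is 4 bits.

4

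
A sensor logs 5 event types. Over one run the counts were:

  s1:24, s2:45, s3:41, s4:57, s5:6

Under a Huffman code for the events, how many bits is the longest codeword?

3

Merge the two lowest-weight nodes at each step:
combine s5(6), s1(24) → 30
combine 30, s3(41) → 71
combine s2(45), s4(57) → 102
combine 71, 102 → 173
The first pair merged (s5, s1) ends up deepest, at depth 3.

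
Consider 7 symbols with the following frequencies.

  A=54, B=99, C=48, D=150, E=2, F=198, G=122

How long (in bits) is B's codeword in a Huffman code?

3

Repeatedly merge the two smallest:
E(2) + C(48) → 50
50 + A(54) → 104
B(99) + 104 → 203
G(122) + D(150) → 272
F(198) + 203 → 401
272 + 401 → 673
The subtree containing B is merged 3 times, so code length = 3.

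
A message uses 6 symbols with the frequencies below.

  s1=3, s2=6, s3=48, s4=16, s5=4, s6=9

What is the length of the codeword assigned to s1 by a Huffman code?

5

Huffman merges, smallest pair first:
combine s1(3), s5(4) → 7
combine s2(6), 7 → 13
combine s6(9), 13 → 22
combine s4(16), 22 → 38
combine 38, s3(48) → 86
The subtree containing s1 is merged 5 times, so code length = 5.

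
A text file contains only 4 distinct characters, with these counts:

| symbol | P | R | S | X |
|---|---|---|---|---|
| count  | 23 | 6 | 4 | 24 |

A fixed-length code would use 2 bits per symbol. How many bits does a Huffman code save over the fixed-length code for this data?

14

Fixed-length: 2 bits × 57 symbols = 114 bits.
Huffman merges:
merge S(4) and R(6): 10
merge 10 and P(23): 33
merge X(24) and 33: 57
Huffman total = 10 + 33 + 57 = 100 bits.
Saving = 114 − 100 = 14 bits.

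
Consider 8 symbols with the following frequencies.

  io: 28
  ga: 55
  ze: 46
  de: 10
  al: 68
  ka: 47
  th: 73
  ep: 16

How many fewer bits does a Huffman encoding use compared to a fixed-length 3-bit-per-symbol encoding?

Fixed-length: 3 bits × 343 symbols = 1029 bits.
Huffman merges:
merge de(10) and ep(16): 26
merge 26 and io(28): 54
merge ze(46) and ka(47): 93
merge 54 and ga(55): 109
merge al(68) and th(73): 141
merge 93 and 109: 202
merge 141 and 202: 343
Huffman total = 26 + 54 + 93 + 109 + 141 + 202 + 343 = 968 bits.
Saving = 1029 − 968 = 61 bits.

61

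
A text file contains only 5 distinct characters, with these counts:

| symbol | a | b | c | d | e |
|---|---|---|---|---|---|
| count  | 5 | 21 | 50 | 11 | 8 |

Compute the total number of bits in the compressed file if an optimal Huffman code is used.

Greedily combine the two least-frequent nodes:
a(5) + e(8) → 13
d(11) + 13 → 24
b(21) + 24 → 45
45 + c(50) → 95
Each symbol's bit-cost is frequency × depth; summing gives 177 bits (equivalently 13 + 24 + 45 + 95).

177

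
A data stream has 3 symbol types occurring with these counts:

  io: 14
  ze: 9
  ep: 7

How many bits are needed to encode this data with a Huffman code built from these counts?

Build the Huffman tree bottom-up:
ep(7) + ze(9) → 16
io(14) + 16 → 30
Total encoded bits = sum of merged weights = 16 + 30 = 46.

46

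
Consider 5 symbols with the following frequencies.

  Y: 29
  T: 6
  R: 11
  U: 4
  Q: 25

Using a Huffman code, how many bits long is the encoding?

Merge the two smallest weights repeatedly:
merge U(4) and T(6): 10
merge 10 and R(11): 21
merge 21 and Q(25): 46
merge Y(29) and 46: 75
Total encoded bits = sum of merged weights = 10 + 21 + 46 + 75 = 152.

152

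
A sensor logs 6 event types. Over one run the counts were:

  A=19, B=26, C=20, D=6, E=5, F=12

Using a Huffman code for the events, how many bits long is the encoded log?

210

Merge the two smallest weights repeatedly:
merge E(5) and D(6): 11
merge 11 and F(12): 23
merge A(19) and C(20): 39
merge 23 and B(26): 49
merge 39 and 49: 88
Total encoded bits = sum of merged weights = 11 + 23 + 39 + 49 + 88 = 210.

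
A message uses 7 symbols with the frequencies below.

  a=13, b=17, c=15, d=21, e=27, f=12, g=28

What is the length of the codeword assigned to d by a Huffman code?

3

Huffman merges, smallest pair first:
f(12) + a(13) → 25
c(15) + b(17) → 32
d(21) + 25 → 46
e(27) + g(28) → 55
32 + 46 → 78
55 + 78 → 133
The subtree containing d is merged 3 times, so code length = 3.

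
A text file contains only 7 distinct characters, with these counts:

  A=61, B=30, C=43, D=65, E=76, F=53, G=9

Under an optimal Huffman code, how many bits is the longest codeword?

4

Merge the two lowest-weight nodes at each step:
merge G(9) and B(30): 39
merge 39 and C(43): 82
merge F(53) and A(61): 114
merge D(65) and E(76): 141
merge 82 and 114: 196
merge 141 and 196: 337
The first pair merged (G, B) ends up deepest, at depth 4.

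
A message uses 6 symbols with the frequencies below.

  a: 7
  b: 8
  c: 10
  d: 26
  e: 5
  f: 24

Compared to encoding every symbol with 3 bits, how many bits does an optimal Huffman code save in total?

50

Fixed-length: 3 bits × 80 symbols = 240 bits.
Huffman merges:
e(5) + a(7) → 12
b(8) + c(10) → 18
12 + 18 → 30
f(24) + d(26) → 50
30 + 50 → 80
Huffman total = 12 + 18 + 30 + 50 + 80 = 190 bits.
Saving = 240 − 190 = 50 bits.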